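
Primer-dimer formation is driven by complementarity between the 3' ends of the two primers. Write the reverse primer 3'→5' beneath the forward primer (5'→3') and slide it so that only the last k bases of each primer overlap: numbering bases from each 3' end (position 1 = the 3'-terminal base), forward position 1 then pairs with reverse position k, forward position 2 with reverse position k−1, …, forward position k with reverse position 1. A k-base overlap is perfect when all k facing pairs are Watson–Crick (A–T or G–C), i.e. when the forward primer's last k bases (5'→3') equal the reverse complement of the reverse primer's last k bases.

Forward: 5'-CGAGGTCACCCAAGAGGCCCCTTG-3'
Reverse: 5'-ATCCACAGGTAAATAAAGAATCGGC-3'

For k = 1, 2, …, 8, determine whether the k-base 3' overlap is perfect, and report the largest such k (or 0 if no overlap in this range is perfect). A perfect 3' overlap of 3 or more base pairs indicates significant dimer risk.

Last 8 bases (5'→3') — forward …GCCCCTTG, reverse …GAATCGGC.
Reverse complement of the reverse primer's last 8 bases: GCCGATTC; its first k bases are the reverse complement of the reverse primer's last k bases, so a perfect k-base overlap needs the forward primer's last k bases to equal them.
Comparing (forward last k vs required): k=1: G vs G ✓; k=2: TG vs GC ✗; k=3: TTG vs GCC ✗; k=4: CTTG vs GCCG ✗; k=5: CCTTG vs GCCGA ✗; k=6: CCCTTG vs GCCGAT ✗; k=7: CCCCTTG vs GCCGATT ✗; k=8: GCCCCTTG vs GCCGATTC ✗.
Only k = 1 is perfect, so the longest perfect 3' overlap is 1.

Longest perfect overlap: 1 complementary base pair; below the dimer-risk threshold (threshold 3).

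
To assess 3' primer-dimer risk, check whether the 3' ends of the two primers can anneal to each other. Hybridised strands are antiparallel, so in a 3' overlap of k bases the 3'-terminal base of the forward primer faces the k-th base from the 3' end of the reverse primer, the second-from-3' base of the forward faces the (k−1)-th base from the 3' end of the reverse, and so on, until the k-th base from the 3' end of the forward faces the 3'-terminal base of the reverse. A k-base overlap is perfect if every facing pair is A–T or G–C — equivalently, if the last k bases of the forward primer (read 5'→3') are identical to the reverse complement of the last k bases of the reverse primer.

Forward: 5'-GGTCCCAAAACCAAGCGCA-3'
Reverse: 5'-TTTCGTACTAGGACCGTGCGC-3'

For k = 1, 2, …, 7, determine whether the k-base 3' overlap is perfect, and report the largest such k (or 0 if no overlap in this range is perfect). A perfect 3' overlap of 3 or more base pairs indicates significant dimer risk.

Longest perfect overlap: 5 complementary base pairs; significant dimer risk (threshold 3).

Last 7 bases (5'→3') — forward …AAGCGCA, reverse …CGTGCGC.
Reverse complement of the reverse primer's last 7 bases: GCGCACG; its first k bases are the reverse complement of the reverse primer's last k bases, so a perfect k-base overlap needs the forward primer's last k bases to equal them.
Comparing (forward last k vs required): k=1: A vs G ✗; k=2: CA vs GC ✗; k=3: GCA vs GCG ✗; k=4: CGCA vs GCGC ✗; k=5: GCGCA vs GCGCA ✓; k=6: AGCGCA vs GCGCAC ✗; k=7: AAGCGCA vs GCGCACG ✗.
Only k = 5 is perfect, so the longest perfect 3' overlap is 5.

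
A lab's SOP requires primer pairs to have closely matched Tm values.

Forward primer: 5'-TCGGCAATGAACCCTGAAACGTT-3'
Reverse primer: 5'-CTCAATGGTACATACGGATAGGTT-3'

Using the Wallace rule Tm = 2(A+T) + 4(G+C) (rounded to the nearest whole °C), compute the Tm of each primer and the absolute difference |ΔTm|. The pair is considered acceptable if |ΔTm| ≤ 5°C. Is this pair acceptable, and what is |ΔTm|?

|ΔTm| = 0°C; the pair is acceptable.

Forward: A=7 T=5 G=5 C=6 → Tm = 2·12 + 4·11 = 68°C.
Reverse: A=7 T=7 G=6 C=4 → Tm = 2·14 + 4·10 = 68°C.
|ΔTm| = |68 − 68| = 0°C, ≤ 5°C.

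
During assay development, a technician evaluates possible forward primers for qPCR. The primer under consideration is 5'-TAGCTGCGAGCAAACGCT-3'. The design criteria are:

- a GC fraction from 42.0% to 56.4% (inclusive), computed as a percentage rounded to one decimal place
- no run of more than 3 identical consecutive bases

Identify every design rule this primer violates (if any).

Meets all criteria.

Base counts: A=5, T=3, G=5, C=5 (length 18).
GC content: GC 10/18 = 55.6% ✓
homopolymer run: longest run = 3 ✓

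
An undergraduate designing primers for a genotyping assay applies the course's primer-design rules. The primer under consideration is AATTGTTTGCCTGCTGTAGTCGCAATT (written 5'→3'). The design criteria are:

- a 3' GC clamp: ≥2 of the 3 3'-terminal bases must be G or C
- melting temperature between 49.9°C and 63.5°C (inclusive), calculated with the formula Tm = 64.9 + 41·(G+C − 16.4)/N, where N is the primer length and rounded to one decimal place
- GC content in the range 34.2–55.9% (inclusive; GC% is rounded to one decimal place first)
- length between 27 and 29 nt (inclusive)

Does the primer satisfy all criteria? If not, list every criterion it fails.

Fails: GC clamp.

Base counts: A=5, T=11, G=6, C=5 (length 27).
GC clamp: 3' end ATT has 0 G/C, need ≥2 ✗
Tm: Tm = 64.9 + 41·(11 − 16.4)/27 = 56.7°C ✓
GC content: GC 11/27 = 40.7% ✓
length: length 27 ✓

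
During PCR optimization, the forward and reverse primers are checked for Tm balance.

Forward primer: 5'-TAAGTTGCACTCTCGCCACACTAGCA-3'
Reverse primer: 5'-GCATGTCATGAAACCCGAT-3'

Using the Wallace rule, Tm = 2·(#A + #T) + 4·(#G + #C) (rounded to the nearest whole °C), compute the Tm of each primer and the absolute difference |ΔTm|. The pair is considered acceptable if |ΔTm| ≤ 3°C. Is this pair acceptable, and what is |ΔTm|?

Forward: A=7 T=6 G=4 C=9 → Tm = 2·13 + 4·13 = 78°C.
Reverse: A=6 T=4 G=4 C=5 → Tm = 2·10 + 4·9 = 56°C.
|ΔTm| = |78 − 56| = 22°C, > 3°C.

|ΔTm| = 22°C; the pair is not acceptable.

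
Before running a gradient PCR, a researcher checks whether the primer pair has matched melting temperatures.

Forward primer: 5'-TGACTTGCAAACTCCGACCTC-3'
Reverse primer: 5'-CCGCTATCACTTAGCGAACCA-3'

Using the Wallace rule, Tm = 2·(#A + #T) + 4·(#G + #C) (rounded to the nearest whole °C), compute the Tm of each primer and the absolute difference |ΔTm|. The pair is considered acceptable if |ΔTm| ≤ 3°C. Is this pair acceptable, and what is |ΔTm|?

|ΔTm| = 0°C; the pair is acceptable.

Forward: A=5 T=5 G=3 C=8 → Tm = 2·10 + 4·11 = 64°C.
Reverse: A=6 T=4 G=3 C=8 → Tm = 2·10 + 4·11 = 64°C.
|ΔTm| = |64 − 64| = 0°C, ≤ 3°C.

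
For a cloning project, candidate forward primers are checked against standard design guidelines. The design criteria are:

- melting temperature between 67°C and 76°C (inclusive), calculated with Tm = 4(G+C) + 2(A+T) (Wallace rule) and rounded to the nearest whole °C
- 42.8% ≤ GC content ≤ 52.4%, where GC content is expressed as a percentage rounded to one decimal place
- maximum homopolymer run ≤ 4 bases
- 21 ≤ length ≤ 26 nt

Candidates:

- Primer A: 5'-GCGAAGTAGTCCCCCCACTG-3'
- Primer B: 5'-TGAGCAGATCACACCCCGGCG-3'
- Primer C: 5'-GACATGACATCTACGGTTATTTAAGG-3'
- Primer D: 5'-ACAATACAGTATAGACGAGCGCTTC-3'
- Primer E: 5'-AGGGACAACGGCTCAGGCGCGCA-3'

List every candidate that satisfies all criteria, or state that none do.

Primer D only.

Primer A (20 nt, A=4 T=3 G=5 C=8): Tm = 2·7 + 4·13 = 66°C, outside 67–76°C ✗; GC 13/20 = 65.0%, outside 42.8–52.4% ✗; longest run = 6, exceeds 4 ✗; length 20, outside 21–26 ✗ — fails.
Primer B (21 nt, A=5 T=2 G=6 C=8): Tm = 2·7 + 4·14 = 70°C ✓; GC 14/21 = 66.7%, outside 42.8–52.4% ✗; longest run = 4 ✓; length 21 ✓ — fails.
Primer C (26 nt, A=8 T=8 G=6 C=4): Tm = 2·16 + 4·10 = 72°C ✓; GC 10/26 = 38.5%, outside 42.8–52.4% ✗; longest run = 3 ✓; length 26 ✓ — fails.
Primer D (25 nt, A=9 T=5 G=5 C=6): Tm = 2·14 + 4·11 = 72°C ✓; GC 11/25 = 44.0% ✓; longest run = 2 ✓; length 25 ✓ — passes.
Primer E (23 nt, A=6 T=1 G=9 C=7): Tm = 2·7 + 4·16 = 78°C, outside 67–76°C ✗; GC 16/23 = 69.6%, outside 42.8–52.4% ✗; longest run = 3 ✓; length 23 ✓ — fails.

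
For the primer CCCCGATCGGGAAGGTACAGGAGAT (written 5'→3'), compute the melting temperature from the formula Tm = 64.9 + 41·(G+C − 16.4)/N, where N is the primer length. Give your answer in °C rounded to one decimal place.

Base counts: A=7, T=3, G=9, C=6; G+C = 15, N = 25.
Tm = 64.9 + 41·(15 − 16.4)/25 = 64.9 + -57.40/25 = 62.6°C.

62.6°C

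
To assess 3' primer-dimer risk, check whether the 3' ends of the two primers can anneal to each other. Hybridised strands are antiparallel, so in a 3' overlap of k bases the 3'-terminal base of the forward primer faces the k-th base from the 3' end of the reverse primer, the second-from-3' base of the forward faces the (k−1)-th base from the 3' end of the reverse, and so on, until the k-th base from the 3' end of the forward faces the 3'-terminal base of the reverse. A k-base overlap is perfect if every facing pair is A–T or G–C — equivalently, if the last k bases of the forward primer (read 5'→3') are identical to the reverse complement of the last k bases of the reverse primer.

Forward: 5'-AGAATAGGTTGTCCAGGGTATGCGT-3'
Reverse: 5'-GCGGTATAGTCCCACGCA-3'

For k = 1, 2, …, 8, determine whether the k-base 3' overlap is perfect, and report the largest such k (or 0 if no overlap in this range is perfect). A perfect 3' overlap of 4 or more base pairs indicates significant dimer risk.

Longest perfect overlap: 5 complementary base pairs; significant dimer risk (threshold 4).

Last 8 bases (5'→3') — forward …GTATGCGT, reverse …CCCACGCA.
Reverse complement of the reverse primer's last 8 bases: TGCGTGGG; its first k bases are the reverse complement of the reverse primer's last k bases, so a perfect k-base overlap needs the forward primer's last k bases to equal them.
Comparing (forward last k vs required): k=1: T vs T ✓; k=2: GT vs TG ✗; k=3: CGT vs TGC ✗; k=4: GCGT vs TGCG ✗; k=5: TGCGT vs TGCGT ✓; k=6: ATGCGT vs TGCGTG ✗; k=7: TATGCGT vs TGCGTGG ✗; k=8: GTATGCGT vs TGCGTGGG ✗.
Perfect overlaps at k = 1, 5; the largest is 5.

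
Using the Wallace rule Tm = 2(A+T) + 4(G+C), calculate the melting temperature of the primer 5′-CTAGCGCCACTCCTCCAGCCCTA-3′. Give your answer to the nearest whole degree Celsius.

76°C

Base counts: A=4, T=4, G=3, C=12 (length 23).
Tm = 2·(4+4) + 4·(3+12) = 2·8 + 4·15 = 16 + 60 = 76°C.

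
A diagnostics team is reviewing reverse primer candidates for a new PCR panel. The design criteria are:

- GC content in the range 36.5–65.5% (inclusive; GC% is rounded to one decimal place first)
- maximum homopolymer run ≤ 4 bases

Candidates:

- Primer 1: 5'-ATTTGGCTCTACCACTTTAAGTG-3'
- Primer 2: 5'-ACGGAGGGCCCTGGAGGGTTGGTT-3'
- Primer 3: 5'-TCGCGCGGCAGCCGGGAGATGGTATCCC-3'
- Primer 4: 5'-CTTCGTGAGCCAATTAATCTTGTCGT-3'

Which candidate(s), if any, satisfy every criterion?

Primer 1 and Primer 4.

Primer 1 (23 nt, A=5 T=9 G=4 C=5): GC 9/23 = 39.1% ✓; longest run = 3 ✓ — passes.
Primer 2 (24 nt, A=3 T=5 G=12 C=4): GC 16/24 = 66.7%, outside 36.5–65.5% ✗; longest run = 3 ✓ — fails.
Primer 3 (28 nt, A=4 T=4 G=11 C=9): GC 20/28 = 71.4%, outside 36.5–65.5% ✗; longest run = 3 ✓ — fails.
Primer 4 (26 nt, A=5 T=10 G=5 C=6): GC 11/26 = 42.3% ✓; longest run = 2 ✓ — passes.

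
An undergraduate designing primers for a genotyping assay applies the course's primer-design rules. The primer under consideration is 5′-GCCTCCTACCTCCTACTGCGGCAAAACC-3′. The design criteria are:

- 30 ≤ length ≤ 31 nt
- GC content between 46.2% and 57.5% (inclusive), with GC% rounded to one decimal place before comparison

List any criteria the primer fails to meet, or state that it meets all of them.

Base counts: A=6, T=5, G=4, C=13 (length 28).
length: length 28, outside 30–31 ✗
GC content: GC 17/28 = 60.7%, outside 46.2–57.5% ✗

Fails: length, GC content.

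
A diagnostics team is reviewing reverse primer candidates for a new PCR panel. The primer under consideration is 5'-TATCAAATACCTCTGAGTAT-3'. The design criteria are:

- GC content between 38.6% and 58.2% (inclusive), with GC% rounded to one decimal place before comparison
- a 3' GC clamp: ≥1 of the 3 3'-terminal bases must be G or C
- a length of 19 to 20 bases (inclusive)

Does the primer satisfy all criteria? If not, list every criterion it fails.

Fails: GC content, GC clamp.

Base counts: A=7, T=7, G=2, C=4 (length 20).
GC content: GC 6/20 = 30.0%, outside 38.6–58.2% ✗
GC clamp: 3' end TAT has 0 G/C, need ≥1 ✗
length: length 20 ✓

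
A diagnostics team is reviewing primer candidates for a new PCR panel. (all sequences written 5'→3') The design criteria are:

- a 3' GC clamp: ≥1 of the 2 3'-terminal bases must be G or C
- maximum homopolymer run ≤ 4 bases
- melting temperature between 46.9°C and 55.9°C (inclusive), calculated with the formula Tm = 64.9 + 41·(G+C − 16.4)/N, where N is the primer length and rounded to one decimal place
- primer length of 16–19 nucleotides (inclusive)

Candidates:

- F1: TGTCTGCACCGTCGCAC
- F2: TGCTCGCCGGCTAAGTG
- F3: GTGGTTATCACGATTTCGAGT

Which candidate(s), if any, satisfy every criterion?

F1 (17 nt, A=2 T=4 G=4 C=7): 3' end AC has 1 G/C ✓; longest run = 2 ✓; Tm = 64.9 + 41·(11 − 16.4)/17 = 51.9°C ✓; length 17 ✓ — passes.
F2 (17 nt, A=2 T=4 G=6 C=5): 3' end TG has 1 G/C ✓; longest run = 2 ✓; Tm = 64.9 + 41·(11 − 16.4)/17 = 51.9°C ✓; length 17 ✓ — passes.
F3 (21 nt, A=4 T=8 G=6 C=3): 3' end GT has 1 G/C ✓; longest run = 3 ✓; Tm = 64.9 + 41·(9 − 16.4)/21 = 50.5°C ✓; length 21, outside 16–19 ✗ — fails.

F1 and F2.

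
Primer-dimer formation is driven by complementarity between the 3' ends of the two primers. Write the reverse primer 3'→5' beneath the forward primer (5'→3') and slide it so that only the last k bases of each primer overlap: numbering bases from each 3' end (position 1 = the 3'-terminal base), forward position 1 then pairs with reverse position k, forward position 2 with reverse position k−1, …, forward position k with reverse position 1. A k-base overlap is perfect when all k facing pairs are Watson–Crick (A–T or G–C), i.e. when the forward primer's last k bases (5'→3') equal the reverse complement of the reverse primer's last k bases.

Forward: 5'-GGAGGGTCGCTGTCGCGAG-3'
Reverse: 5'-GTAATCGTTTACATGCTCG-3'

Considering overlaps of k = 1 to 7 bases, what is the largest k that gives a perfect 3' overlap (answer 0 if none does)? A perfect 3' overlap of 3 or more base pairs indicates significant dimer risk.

Longest perfect overlap: 4 complementary base pairs; significant dimer risk (threshold 3).

Last 7 bases (5'→3') — forward …TCGCGAG, reverse …ATGCTCG.
Reverse complement of the reverse primer's last 7 bases: CGAGCAT; its first k bases are the reverse complement of the reverse primer's last k bases, so a perfect k-base overlap needs the forward primer's last k bases to equal them.
Comparing (forward last k vs required): k=1: G vs C ✗; k=2: AG vs CG ✗; k=3: GAG vs CGA ✗; k=4: CGAG vs CGAG ✓; k=5: GCGAG vs CGAGC ✗; k=6: CGCGAG vs CGAGCA ✗; k=7: TCGCGAG vs CGAGCAT ✗.
Only k = 4 is perfect, so the longest perfect 3' overlap is 4.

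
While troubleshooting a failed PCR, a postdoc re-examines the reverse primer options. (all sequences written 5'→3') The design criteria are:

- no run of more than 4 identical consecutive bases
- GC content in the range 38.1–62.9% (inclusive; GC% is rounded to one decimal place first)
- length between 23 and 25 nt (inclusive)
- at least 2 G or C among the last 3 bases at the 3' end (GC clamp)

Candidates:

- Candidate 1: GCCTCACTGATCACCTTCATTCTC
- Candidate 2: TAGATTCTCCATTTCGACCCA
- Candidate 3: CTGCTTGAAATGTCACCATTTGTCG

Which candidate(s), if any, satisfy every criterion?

Candidate 1 and Candidate 3.

Candidate 1 (24 nt, A=4 T=8 G=2 C=10): longest run = 2 ✓; GC 12/24 = 50.0% ✓; length 24 ✓; 3' end CTC has 2 G/C ✓ — passes.
Candidate 2 (21 nt, A=5 T=7 G=2 C=7): longest run = 3 ✓; GC 9/21 = 42.9% ✓; length 21, outside 23–25 ✗; 3' end CCA has 2 G/C ✓ — fails.
Candidate 3 (25 nt, A=5 T=9 G=5 C=6): longest run = 3 ✓; GC 11/25 = 44.0% ✓; length 25 ✓; 3' end TCG has 2 G/C ✓ — passes.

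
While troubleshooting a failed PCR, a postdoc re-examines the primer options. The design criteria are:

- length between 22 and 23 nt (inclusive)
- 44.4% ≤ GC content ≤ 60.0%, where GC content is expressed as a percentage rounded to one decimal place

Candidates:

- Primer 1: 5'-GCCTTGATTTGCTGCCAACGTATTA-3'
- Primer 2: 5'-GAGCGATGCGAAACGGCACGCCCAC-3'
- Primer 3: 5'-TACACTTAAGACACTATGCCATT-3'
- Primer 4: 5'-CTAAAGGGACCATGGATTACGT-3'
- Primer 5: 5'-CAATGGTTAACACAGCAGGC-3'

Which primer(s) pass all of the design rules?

Primer 4 only.

Primer 1 (25 nt, A=5 T=9 G=5 C=6): length 25, outside 22–23 ✗; GC 11/25 = 44.0%, outside 44.4–60.0% ✗ — fails.
Primer 2 (25 nt, A=7 T=1 G=8 C=9): length 25, outside 22–23 ✗; GC 17/25 = 68.0%, outside 44.4–60.0% ✗ — fails.
Primer 3 (23 nt, A=8 T=7 G=2 C=6): length 23 ✓; GC 8/23 = 34.8%, outside 44.4–60.0% ✗ — fails.
Primer 4 (22 nt, A=7 T=5 G=6 C=4): length 22 ✓; GC 10/22 = 45.5% ✓ — passes.
Primer 5 (20 nt, A=7 T=3 G=5 C=5): length 20, outside 22–23 ✗; GC 10/20 = 50.0% ✓ — fails.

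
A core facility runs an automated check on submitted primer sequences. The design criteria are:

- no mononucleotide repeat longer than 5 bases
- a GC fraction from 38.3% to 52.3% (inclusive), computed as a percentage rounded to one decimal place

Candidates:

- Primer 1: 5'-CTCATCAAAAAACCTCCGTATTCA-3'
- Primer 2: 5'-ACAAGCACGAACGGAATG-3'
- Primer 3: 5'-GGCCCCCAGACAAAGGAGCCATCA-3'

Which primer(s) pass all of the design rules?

Primer 1 (24 nt, A=9 T=6 G=1 C=8): longest run = 6, exceeds 5 ✗; GC 9/24 = 37.5%, outside 38.3–52.3% ✗ — fails.
Primer 2 (18 nt, A=8 T=1 G=5 C=4): longest run = 2 ✓; GC 9/18 = 50.0% ✓ — passes.
Primer 3 (24 nt, A=8 T=1 G=6 C=9): longest run = 5 ✓; GC 15/24 = 62.5%, outside 38.3–52.3% ✗ — fails.

Primer 2 only.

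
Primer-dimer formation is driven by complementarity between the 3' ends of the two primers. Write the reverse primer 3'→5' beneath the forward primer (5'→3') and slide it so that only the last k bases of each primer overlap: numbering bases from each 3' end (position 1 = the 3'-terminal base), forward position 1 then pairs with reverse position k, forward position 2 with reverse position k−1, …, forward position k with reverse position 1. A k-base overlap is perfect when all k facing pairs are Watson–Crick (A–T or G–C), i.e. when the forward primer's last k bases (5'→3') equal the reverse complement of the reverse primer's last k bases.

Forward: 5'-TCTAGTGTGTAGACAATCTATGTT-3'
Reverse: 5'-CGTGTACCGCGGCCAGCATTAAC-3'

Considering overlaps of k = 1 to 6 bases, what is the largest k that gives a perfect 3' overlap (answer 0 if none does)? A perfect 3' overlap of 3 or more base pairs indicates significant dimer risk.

Last 6 bases (5'→3') — forward …TATGTT, reverse …ATTAAC.
Reverse complement of the reverse primer's last 6 bases: GTTAAT; its first k bases are the reverse complement of the reverse primer's last k bases, so a perfect k-base overlap needs the forward primer's last k bases to equal them.
Comparing (forward last k vs required): k=1: T vs G ✗; k=2: TT vs GT ✗; k=3: GTT vs GTT ✓; k=4: TGTT vs GTTA ✗; k=5: ATGTT vs GTTAA ✗; k=6: TATGTT vs GTTAAT ✗.
Only k = 3 is perfect, so the longest perfect 3' overlap is 3.

Longest perfect overlap: 3 complementary base pairs; significant dimer risk (threshold 3).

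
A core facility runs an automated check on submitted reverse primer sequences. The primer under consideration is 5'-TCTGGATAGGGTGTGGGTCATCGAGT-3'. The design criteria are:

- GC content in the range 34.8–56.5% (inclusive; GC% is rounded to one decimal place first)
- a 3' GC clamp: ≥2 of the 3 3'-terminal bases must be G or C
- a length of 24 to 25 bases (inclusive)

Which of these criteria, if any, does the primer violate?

Fails: GC clamp, length.

Base counts: A=4, T=8, G=11, C=3 (length 26).
GC content: GC 14/26 = 53.8% ✓
GC clamp: 3' end AGT has 1 G/C, need ≥2 ✗
length: length 26, outside 24–25 ✗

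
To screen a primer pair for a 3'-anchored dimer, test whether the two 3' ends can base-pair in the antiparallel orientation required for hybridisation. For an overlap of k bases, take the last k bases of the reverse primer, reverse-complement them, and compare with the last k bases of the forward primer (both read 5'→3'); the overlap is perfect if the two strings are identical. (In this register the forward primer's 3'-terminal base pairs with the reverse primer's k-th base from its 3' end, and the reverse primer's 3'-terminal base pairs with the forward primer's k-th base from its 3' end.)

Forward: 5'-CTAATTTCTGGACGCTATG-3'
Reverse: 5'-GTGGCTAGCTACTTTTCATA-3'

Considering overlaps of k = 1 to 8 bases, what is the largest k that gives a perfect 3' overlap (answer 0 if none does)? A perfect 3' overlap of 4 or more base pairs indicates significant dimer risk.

Longest perfect overlap: 4 complementary base pairs; significant dimer risk (threshold 4).

Last 8 bases (5'→3') — forward …ACGCTATG, reverse …TTTTCATA.
Reverse complement of the reverse primer's last 8 bases: TATGAAAA; its first k bases are the reverse complement of the reverse primer's last k bases, so a perfect k-base overlap needs the forward primer's last k bases to equal them.
Comparing (forward last k vs required): k=1: G vs T ✗; k=2: TG vs TA ✗; k=3: ATG vs TAT ✗; k=4: TATG vs TATG ✓; k=5: CTATG vs TATGA ✗; k=6: GCTATG vs TATGAA ✗; k=7: CGCTATG vs TATGAAA ✗; k=8: ACGCTATG vs TATGAAAA ✗.
Only k = 4 is perfect, so the longest perfect 3' overlap is 4.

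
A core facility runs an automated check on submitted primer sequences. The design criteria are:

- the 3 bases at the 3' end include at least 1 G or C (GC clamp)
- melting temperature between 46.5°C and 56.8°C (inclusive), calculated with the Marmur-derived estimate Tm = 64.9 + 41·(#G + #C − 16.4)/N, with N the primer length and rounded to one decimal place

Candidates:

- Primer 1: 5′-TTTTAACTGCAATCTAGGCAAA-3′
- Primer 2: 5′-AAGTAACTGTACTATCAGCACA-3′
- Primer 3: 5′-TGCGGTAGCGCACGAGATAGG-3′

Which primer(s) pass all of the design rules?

Primer 2 only.

Primer 1 (22 nt, A=8 T=7 G=3 C=4): 3' end AAA has 0 G/C, need ≥1 ✗; Tm = 64.9 + 41·(7 − 16.4)/22 = 47.4°C ✓ — fails.
Primer 2 (22 nt, A=9 T=5 G=3 C=5): 3' end ACA has 1 G/C ✓; Tm = 64.9 + 41·(8 − 16.4)/22 = 49.2°C ✓ — passes.
Primer 3 (21 nt, A=5 T=3 G=9 C=4): 3' end AGG has 2 G/C ✓; Tm = 64.9 + 41·(13 − 16.4)/21 = 58.3°C, outside 46.5–56.8°C ✗ — fails.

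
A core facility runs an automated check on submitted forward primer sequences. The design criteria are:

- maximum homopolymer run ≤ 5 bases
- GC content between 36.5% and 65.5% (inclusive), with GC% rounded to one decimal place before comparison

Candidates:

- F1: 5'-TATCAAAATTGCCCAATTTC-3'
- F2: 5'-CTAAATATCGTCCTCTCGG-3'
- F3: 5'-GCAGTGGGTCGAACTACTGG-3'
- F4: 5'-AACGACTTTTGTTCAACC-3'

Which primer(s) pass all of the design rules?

F2, F3 and F4.

F1 (20 nt, A=7 T=7 G=1 C=5): longest run = 4 ✓; GC 6/20 = 30.0%, outside 36.5–65.5% ✗ — fails.
F2 (19 nt, A=4 T=6 G=3 C=6): longest run = 3 ✓; GC 9/19 = 47.4% ✓ — passes.
F3 (20 nt, A=4 T=4 G=8 C=4): longest run = 3 ✓; GC 12/20 = 60.0% ✓ — passes.
F4 (18 nt, A=5 T=6 G=2 C=5): longest run = 4 ✓; GC 7/18 = 38.9% ✓ — passes.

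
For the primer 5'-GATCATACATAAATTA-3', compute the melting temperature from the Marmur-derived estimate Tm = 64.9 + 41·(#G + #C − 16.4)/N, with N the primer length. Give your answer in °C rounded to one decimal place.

Base counts: A=8, T=5, G=1, C=2; G+C = 3, N = 16.
Tm = 64.9 + 41·(3 − 16.4)/16 = 64.9 + -549.40/16 = 30.6°C.

30.6°C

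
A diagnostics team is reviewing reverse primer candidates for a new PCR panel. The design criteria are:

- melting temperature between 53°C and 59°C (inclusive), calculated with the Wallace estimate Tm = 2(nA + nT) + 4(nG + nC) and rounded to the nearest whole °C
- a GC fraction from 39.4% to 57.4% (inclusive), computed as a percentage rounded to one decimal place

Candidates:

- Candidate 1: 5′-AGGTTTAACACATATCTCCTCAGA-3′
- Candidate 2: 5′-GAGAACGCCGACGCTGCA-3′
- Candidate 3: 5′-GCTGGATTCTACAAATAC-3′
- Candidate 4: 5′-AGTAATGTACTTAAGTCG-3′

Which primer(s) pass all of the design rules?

None of the candidates satisfy all criteria.

Candidate 1 (24 nt, A=8 T=7 G=3 C=6): Tm = 2·15 + 4·9 = 66°C, outside 53–59°C ✗; GC 9/24 = 37.5%, outside 39.4–57.4% ✗ — fails.
Candidate 2 (18 nt, A=5 T=1 G=6 C=6): Tm = 2·6 + 4·12 = 60°C, outside 53–59°C ✗; GC 12/18 = 66.7%, outside 39.4–57.4% ✗ — fails.
Candidate 3 (18 nt, A=6 T=5 G=3 C=4): Tm = 2·11 + 4·7 = 50°C, outside 53–59°C ✗; GC 7/18 = 38.9%, outside 39.4–57.4% ✗ — fails.
Candidate 4 (18 nt, A=6 T=6 G=4 C=2): Tm = 2·12 + 4·6 = 48°C, outside 53–59°C ✗; GC 6/18 = 33.3%, outside 39.4–57.4% ✗ — fails.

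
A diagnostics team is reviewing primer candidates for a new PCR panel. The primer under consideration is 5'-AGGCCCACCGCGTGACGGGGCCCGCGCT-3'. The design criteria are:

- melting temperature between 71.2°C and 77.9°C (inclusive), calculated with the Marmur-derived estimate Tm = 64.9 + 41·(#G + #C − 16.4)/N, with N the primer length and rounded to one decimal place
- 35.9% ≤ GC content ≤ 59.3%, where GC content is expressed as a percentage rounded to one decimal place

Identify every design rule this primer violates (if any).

Base counts: A=3, T=2, G=11, C=12 (length 28).
Tm: Tm = 64.9 + 41·(23 − 16.4)/28 = 74.6°C ✓
GC content: GC 23/28 = 82.1%, outside 35.9–59.3% ✗

Fails: GC content.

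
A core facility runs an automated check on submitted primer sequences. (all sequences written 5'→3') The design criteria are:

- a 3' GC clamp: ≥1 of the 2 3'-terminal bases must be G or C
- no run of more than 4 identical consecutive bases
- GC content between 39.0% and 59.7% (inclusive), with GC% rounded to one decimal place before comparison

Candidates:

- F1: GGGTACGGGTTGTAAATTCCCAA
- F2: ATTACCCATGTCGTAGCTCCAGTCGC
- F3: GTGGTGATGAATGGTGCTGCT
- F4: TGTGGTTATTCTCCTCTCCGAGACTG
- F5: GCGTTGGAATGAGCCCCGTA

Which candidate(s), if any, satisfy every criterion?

F1 (23 nt, A=6 T=6 G=7 C=4): 3' end AA has 0 G/C, need ≥1 ✗; longest run = 3 ✓; GC 11/23 = 47.8% ✓ — fails.
F2 (26 nt, A=5 T=7 G=5 C=9): 3' end GC has 2 G/C ✓; longest run = 3 ✓; GC 14/26 = 53.8% ✓ — passes.
F3 (21 nt, A=3 T=7 G=9 C=2): 3' end CT has 1 G/C ✓; longest run = 2 ✓; GC 11/21 = 52.4% ✓ — passes.
F4 (26 nt, A=3 T=10 G=6 C=7): 3' end TG has 1 G/C ✓; longest run = 2 ✓; GC 13/26 = 50.0% ✓ — passes.
F5 (20 nt, A=4 T=4 G=7 C=5): 3' end TA has 0 G/C, need ≥1 ✗; longest run = 4 ✓; GC 12/20 = 60.0%, outside 39.0–59.7% ✗ — fails.

F2, F3 and F4.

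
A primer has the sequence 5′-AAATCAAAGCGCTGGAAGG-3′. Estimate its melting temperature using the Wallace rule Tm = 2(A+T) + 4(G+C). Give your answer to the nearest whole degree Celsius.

Base counts: A=8, T=2, G=6, C=3 (length 19).
Tm = 2·(8+2) + 4·(6+3) = 2·10 + 4·9 = 20 + 36 = 56°C.

56°C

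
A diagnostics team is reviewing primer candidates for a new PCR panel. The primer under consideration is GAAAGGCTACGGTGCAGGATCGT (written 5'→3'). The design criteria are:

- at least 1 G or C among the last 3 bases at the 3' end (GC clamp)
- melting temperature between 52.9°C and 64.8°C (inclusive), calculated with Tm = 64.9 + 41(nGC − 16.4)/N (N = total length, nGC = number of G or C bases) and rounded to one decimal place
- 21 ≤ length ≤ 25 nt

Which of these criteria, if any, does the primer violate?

Base counts: A=6, T=4, G=9, C=4 (length 23).
GC clamp: 3' end CGT has 2 G/C ✓
Tm: Tm = 64.9 + 41·(13 − 16.4)/23 = 58.8°C ✓
length: length 23 ✓

Meets all criteria.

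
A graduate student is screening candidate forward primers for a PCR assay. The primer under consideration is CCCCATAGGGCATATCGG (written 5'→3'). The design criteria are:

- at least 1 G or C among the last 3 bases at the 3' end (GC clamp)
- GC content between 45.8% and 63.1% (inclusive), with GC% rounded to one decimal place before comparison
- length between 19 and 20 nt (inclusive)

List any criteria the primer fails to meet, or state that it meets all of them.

Base counts: A=4, T=3, G=5, C=6 (length 18).
GC clamp: 3' end CGG has 3 G/C ✓
GC content: GC 11/18 = 61.1% ✓
length: length 18, outside 19–20 ✗

Fails: length.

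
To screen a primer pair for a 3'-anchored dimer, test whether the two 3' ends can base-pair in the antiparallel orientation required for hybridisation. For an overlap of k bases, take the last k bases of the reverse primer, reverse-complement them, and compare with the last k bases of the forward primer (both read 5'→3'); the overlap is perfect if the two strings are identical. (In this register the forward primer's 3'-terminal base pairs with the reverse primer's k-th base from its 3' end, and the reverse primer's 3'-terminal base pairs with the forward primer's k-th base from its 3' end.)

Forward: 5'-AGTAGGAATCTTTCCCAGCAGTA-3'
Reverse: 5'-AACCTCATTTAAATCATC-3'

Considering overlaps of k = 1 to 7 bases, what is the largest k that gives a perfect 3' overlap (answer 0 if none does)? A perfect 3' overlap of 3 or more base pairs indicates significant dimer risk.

Longest perfect overlap: 0 complementary base pairs; below the dimer-risk threshold (threshold 3).

Last 7 bases (5'→3') — forward …AGCAGTA, reverse …AATCATC.
Reverse complement of the reverse primer's last 7 bases: GATGATT; its first k bases are the reverse complement of the reverse primer's last k bases, so a perfect k-base overlap needs the forward primer's last k bases to equal them.
Comparing (forward last k vs required): k=1: A vs G ✗; k=2: TA vs GA ✗; k=3: GTA vs GAT ✗; k=4: AGTA vs GATG ✗; k=5: CAGTA vs GATGA ✗; k=6: GCAGTA vs GATGAT ✗; k=7: AGCAGTA vs GATGATT ✗.
No overlap length from 1 to 7 is perfect, so the longest perfect 3' overlap is 0.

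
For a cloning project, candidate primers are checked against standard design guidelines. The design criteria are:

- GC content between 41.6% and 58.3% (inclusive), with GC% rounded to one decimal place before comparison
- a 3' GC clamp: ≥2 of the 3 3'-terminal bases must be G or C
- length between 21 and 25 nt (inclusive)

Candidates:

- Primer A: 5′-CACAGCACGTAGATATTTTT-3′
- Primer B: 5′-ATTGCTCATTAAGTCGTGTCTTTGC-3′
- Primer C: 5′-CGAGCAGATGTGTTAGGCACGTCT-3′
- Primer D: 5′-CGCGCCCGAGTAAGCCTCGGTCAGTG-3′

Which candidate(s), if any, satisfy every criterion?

Primer A (20 nt, A=6 T=7 G=3 C=4): GC 7/20 = 35.0%, outside 41.6–58.3% ✗; 3' end TTT has 0 G/C, need ≥2 ✗; length 20, outside 21–25 ✗ — fails.
Primer B (25 nt, A=4 T=11 G=5 C=5): GC 10/25 = 40.0%, outside 41.6–58.3% ✗; 3' end TGC has 2 G/C ✓; length 25 ✓ — fails.
Primer C (24 nt, A=5 T=6 G=8 C=5): GC 13/24 = 54.2% ✓; 3' end TCT has 1 G/C, need ≥2 ✗; length 24 ✓ — fails.
Primer D (26 nt, A=4 T=4 G=9 C=9): GC 18/26 = 69.2%, outside 41.6–58.3% ✗; 3' end GTG has 2 G/C ✓; length 26, outside 21–25 ✗ — fails.

None of the candidates satisfy all criteria.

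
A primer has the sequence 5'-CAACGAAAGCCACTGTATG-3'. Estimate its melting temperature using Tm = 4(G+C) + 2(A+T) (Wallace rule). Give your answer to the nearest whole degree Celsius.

56°C

Base counts: A=7, T=3, G=4, C=5 (length 19).
Tm = 2·(7+3) + 4·(4+5) = 2·10 + 4·9 = 20 + 36 = 56°C.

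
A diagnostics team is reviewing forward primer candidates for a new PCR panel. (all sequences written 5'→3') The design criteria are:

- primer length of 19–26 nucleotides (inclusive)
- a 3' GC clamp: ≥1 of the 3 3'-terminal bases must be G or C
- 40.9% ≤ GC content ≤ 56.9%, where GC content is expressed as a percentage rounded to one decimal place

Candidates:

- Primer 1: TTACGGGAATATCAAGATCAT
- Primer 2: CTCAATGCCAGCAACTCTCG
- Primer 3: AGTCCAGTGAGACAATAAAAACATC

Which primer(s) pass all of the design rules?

Primer 2 only.

Primer 1 (21 nt, A=8 T=6 G=4 C=3): length 21 ✓; 3' end CAT has 1 G/C ✓; GC 7/21 = 33.3%, outside 40.9–56.9% ✗ — fails.
Primer 2 (20 nt, A=5 T=4 G=3 C=8): length 20 ✓; 3' end TCG has 2 G/C ✓; GC 11/20 = 55.0% ✓ — passes.
Primer 3 (25 nt, A=12 T=4 G=4 C=5): length 25 ✓; 3' end ATC has 1 G/C ✓; GC 9/25 = 36.0%, outside 40.9–56.9% ✗ — fails.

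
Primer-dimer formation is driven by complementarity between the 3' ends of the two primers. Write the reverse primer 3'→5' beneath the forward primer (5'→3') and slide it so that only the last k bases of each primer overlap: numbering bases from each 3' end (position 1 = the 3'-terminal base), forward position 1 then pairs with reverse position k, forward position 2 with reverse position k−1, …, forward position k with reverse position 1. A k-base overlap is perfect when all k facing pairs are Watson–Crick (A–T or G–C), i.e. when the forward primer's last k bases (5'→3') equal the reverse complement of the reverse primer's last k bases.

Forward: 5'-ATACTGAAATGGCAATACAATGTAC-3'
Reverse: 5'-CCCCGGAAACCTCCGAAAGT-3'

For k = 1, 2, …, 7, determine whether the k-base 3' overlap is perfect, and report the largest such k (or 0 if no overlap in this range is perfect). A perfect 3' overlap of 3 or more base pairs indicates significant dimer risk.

Last 7 bases (5'→3') — forward …AATGTAC, reverse …CGAAAGT.
Reverse complement of the reverse primer's last 7 bases: ACTTTCG; its first k bases are the reverse complement of the reverse primer's last k bases, so a perfect k-base overlap needs the forward primer's last k bases to equal them.
Comparing (forward last k vs required): k=1: C vs A ✗; k=2: AC vs AC ✓; k=3: TAC vs ACT ✗; k=4: GTAC vs ACTT ✗; k=5: TGTAC vs ACTTT ✗; k=6: ATGTAC vs ACTTTC ✗; k=7: AATGTAC vs ACTTTCG ✗.
Only k = 2 is perfect, so the longest perfect 3' overlap is 2.

Longest perfect overlap: 2 complementary base pairs; below the dimer-risk threshold (threshold 3).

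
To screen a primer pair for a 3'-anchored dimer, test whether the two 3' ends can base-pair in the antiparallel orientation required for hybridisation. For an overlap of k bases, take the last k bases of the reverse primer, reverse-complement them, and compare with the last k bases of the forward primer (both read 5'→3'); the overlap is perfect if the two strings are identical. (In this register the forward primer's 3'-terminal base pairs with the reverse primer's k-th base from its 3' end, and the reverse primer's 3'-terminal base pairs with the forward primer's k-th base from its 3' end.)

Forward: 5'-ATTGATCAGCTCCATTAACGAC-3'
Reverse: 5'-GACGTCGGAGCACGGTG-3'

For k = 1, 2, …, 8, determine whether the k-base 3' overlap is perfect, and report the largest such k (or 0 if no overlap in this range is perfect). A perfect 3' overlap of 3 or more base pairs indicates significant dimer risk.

Last 8 bases (5'→3') — forward …TTAACGAC, reverse …GCACGGTG.
Reverse complement of the reverse primer's last 8 bases: CACCGTGC; its first k bases are the reverse complement of the reverse primer's last k bases, so a perfect k-base overlap needs the forward primer's last k bases to equal them.
Comparing (forward last k vs required): k=1: C vs C ✓; k=2: AC vs CA ✗; k=3: GAC vs CAC ✗; k=4: CGAC vs CACC ✗; k=5: ACGAC vs CACCG ✗; k=6: AACGAC vs CACCGT ✗; k=7: TAACGAC vs CACCGTG ✗; k=8: TTAACGAC vs CACCGTGC ✗.
Only k = 1 is perfect, so the longest perfect 3' overlap is 1.

Longest perfect overlap: 1 complementary base pair; below the dimer-risk threshold (threshold 3).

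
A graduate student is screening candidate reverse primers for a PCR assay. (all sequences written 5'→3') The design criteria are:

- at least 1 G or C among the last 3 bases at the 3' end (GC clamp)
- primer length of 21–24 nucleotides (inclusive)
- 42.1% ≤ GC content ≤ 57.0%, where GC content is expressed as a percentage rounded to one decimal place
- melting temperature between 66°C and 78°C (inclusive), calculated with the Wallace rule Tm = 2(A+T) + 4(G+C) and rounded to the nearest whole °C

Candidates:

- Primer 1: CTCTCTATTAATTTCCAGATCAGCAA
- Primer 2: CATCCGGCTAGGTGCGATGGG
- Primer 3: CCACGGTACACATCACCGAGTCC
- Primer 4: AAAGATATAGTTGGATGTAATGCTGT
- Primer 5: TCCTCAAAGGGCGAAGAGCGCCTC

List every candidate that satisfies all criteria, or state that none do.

Primer 1 (26 nt, A=8 T=9 G=2 C=7): 3' end CAA has 1 G/C ✓; length 26, outside 21–24 ✗; GC 9/26 = 34.6%, outside 42.1–57.0% ✗; Tm = 2·17 + 4·9 = 70°C ✓ — fails.
Primer 2 (21 nt, A=3 T=4 G=9 C=5): 3' end GGG has 3 G/C ✓; length 21 ✓; GC 14/21 = 66.7%, outside 42.1–57.0% ✗; Tm = 2·7 + 4·14 = 70°C ✓ — fails.
Primer 3 (23 nt, A=6 T=3 G=4 C=10): 3' end TCC has 2 G/C ✓; length 23 ✓; GC 14/23 = 60.9%, outside 42.1–57.0% ✗; Tm = 2·9 + 4·14 = 74°C ✓ — fails.
Primer 4 (26 nt, A=9 T=9 G=7 C=1): 3' end TGT has 1 G/C ✓; length 26, outside 21–24 ✗; GC 8/26 = 30.8%, outside 42.1–57.0% ✗; Tm = 2·18 + 4·8 = 68°C ✓ — fails.
Primer 5 (24 nt, A=6 T=3 G=7 C=8): 3' end CTC has 2 G/C ✓; length 24 ✓; GC 15/24 = 62.5%, outside 42.1–57.0% ✗; Tm = 2·9 + 4·15 = 78°C ✓ — fails.

None of the candidates satisfy all criteria.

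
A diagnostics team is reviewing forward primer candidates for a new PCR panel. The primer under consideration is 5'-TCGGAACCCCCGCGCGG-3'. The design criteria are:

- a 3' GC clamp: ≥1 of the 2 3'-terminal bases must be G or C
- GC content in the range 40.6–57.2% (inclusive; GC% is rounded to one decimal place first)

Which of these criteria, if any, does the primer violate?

Fails: GC content.

Base counts: A=2, T=1, G=6, C=8 (length 17).
GC clamp: 3' end GG has 2 G/C ✓
GC content: GC 14/17 = 82.4%, outside 40.6–57.2% ✗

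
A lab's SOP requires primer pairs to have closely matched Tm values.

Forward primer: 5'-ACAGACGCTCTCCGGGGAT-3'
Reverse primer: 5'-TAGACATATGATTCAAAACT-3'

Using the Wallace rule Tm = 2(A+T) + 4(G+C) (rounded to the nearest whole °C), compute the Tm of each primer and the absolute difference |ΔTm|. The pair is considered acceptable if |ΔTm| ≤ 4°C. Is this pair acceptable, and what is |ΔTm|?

Forward: A=4 T=3 G=6 C=6 → Tm = 2·7 + 4·12 = 62°C.
Reverse: A=9 T=6 G=2 C=3 → Tm = 2·15 + 4·5 = 50°C.
|ΔTm| = |62 − 50| = 12°C, > 4°C.

|ΔTm| = 12°C; the pair is not acceptable.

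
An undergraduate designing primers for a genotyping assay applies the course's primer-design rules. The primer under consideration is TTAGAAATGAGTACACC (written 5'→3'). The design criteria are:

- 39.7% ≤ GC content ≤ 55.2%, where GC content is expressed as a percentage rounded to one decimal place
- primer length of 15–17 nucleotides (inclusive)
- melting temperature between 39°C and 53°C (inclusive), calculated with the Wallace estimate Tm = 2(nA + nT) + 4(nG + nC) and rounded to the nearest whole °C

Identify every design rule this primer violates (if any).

Fails: GC content.

Base counts: A=7, T=4, G=3, C=3 (length 17).
GC content: GC 6/17 = 35.3%, outside 39.7–55.2% ✗
length: length 17 ✓
Tm: Tm = 2·11 + 4·6 = 46°C ✓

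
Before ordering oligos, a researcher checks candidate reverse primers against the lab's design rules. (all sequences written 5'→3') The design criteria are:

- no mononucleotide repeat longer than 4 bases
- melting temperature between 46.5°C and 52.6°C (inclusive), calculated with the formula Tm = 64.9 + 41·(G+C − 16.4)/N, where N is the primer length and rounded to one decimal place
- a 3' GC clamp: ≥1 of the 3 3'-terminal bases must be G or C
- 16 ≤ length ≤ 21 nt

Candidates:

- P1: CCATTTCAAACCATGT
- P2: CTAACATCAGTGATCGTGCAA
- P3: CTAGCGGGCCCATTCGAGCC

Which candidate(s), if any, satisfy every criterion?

P2 only.

P1 (16 nt, A=5 T=5 G=1 C=5): longest run = 3 ✓; Tm = 64.9 + 41·(6 − 16.4)/16 = 38.3°C, outside 46.5–52.6°C ✗; 3' end TGT has 1 G/C ✓; length 16 ✓ — fails.
P2 (21 nt, A=7 T=5 G=4 C=5): longest run = 2 ✓; Tm = 64.9 + 41·(9 − 16.4)/21 = 50.5°C ✓; 3' end CAA has 1 G/C ✓; length 21 ✓ — passes.
P3 (20 nt, A=3 T=3 G=6 C=8): longest run = 3 ✓; Tm = 64.9 + 41·(14 − 16.4)/20 = 60.0°C, outside 46.5–52.6°C ✗; 3' end GCC has 3 G/C ✓; length 20 ✓ — fails.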